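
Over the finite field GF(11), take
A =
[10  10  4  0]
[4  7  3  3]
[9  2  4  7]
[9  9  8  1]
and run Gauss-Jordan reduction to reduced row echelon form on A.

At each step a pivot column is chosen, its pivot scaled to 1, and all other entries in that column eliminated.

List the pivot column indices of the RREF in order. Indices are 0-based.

[1] R0 /= 10  ⇒  (1, 1, 7, 0)
     R1 -= 4·R0  ⇒  (0, 3, 8, 3)
     R2 -= 9·R0  ⇒  (0, 4, 7, 7)
     R3 -= 9·R0  ⇒  (0, 0, 0, 1)
[2] R1 /= 3  ⇒  (0, 1, 10, 1)
     R0 -= 1·R1  ⇒  (1, 0, 8, 10)
     R2 -= 4·R1  ⇒  (0, 0, 0, 3)
column 2 empty below row 2
[3] R2 /= 3  ⇒  (0, 0, 0, 1)
     R0 -= 10·R2  ⇒  (1, 0, 8, 0)
     R1 -= 1·R2  ⇒  (0, 1, 10, 0)
     R3 -= 1·R2  ⇒  (0, 0, 0, 0)

pivot columns: 0, 1, 3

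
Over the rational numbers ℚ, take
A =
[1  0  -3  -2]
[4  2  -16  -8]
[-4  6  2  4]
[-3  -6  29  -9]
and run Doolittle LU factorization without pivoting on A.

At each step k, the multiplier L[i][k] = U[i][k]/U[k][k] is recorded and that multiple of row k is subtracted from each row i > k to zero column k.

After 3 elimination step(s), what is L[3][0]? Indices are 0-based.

L[3][0] = -3

k=0: U[0][0]=1
  eliminate (1,0): mult=4, new row 1: (0, 2, -4, 0); set L[1][0]=4
  eliminate (2,0): mult=-4, new row 2: (0, 6, -10, -4); set L[2][0]=-4
  eliminate (3,0): mult=-3, new row 3: (0, -6, 20, -15); set L[3][0]=-3
k=1: U[1][1]=2
  eliminate (2,1): mult=3, new row 2: (0, 0, 2, -4); set L[2][1]=3
  eliminate (3,1): mult=-3, new row 3: (0, 0, 8, -15); set L[3][1]=-3
k=2: U[2][2]=2
  eliminate (3,2): mult=4, new row 3: (0, 0, 0, 1); set L[3][2]=4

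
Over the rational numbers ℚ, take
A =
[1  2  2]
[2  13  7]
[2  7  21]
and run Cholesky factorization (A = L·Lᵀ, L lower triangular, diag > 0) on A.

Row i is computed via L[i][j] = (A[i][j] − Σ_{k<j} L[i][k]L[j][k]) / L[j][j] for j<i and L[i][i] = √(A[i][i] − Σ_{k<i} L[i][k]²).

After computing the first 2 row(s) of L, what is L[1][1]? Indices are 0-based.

Step 1: L[0][0] = √(1) = 1.
  L[1][0] = (2) / L[0][0] = 2.
Step 2: L[1][1] = √(9) = 3.

L[1][1] = 3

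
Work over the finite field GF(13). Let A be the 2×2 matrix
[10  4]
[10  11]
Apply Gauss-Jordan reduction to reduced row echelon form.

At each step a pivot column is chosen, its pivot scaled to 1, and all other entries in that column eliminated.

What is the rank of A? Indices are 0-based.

rank = 2

step 1: normalize row 0 (÷10) = (1, 3)
  row 1: subtract 10×row0 = (0, 7)
step 2: normalize row 1 (÷7) = (0, 1)
  row 0: subtract 3×row1 = (1, 0)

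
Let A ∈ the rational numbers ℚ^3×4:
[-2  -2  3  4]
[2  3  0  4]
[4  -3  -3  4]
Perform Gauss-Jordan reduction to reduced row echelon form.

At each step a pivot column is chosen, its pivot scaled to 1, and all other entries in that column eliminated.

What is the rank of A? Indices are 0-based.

pivot(0,0)=-2: scale R0 → (1, 1, -3/2, -2)
  clear (1,0): R1 −= (2)R0 → (0, 1, 3, 8)
  clear (2,0): R2 −= (4)R0 → (0, -7, 3, 12)
pivot(1,1)=1: scale R1 → (0, 1, 3, 8)
  clear (0,1): R0 −= (1)R1 → (1, 0, -9/2, -10)
  clear (2,1): R2 −= (-7)R1 → (0, 0, 24, 68)
pivot(2,2)=24: scale R2 → (0, 0, 1, 17/6)
  clear (0,2): R0 −= (-9/2)R2 → (1, 0, 0, 11/4)
  clear (1,2): R1 −= (3)R2 → (0, 1, 0, -1/2)

rank = 3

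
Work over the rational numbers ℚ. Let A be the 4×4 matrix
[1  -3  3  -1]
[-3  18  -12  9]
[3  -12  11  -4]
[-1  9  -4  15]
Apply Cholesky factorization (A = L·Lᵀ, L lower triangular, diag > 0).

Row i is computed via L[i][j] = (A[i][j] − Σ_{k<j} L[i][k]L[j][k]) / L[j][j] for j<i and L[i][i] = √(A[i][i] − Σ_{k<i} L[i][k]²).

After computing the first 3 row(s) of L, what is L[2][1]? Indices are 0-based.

L[2][1] = -1

Step 1: L[0][0] = √(1) = 1.
  L[1][0] = (-3) / L[0][0] = -3.
Step 2: L[1][1] = √(9) = 3.
  L[2][0] = (3) / L[0][0] = 3.
  L[2][1] = (-3) / L[1][1] = -1.
Step 3: L[2][2] = √(1) = 1.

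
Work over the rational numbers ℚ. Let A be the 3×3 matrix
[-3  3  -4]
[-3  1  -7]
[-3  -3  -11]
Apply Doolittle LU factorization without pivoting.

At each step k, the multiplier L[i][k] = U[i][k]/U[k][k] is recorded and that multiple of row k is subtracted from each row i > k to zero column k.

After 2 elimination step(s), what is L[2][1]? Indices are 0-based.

L[2][1] = 3

Step 1: pivot at (0,0) is -3.
  row1 ← row1 − (1)·row0  ⇒  L[1][0]=1, U row1=(0, -2, -3)
  row2 ← row2 − (1)·row0  ⇒  L[2][0]=1, U row2=(0, -6, -7)
Step 2: pivot at (1,1) is -2.
  row2 ← row2 − (3)·row1  ⇒  L[2][1]=3, U row2=(0, 0, 2)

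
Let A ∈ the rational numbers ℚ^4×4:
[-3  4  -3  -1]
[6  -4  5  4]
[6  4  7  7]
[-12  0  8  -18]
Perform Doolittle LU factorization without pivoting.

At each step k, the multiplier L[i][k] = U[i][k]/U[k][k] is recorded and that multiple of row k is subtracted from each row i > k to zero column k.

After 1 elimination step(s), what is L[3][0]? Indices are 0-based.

L[3][0] = 4

[col 0] pivot -3
  R1 -= -2*R0 → (0, 4, -1, 2)  (L[1][0] := -2)
  R2 -= -2*R0 → (0, 12, 1, 5)  (L[2][0] := -2)
  R3 -= 4*R0 → (0, -16, 20, -14)  (L[3][0] := 4)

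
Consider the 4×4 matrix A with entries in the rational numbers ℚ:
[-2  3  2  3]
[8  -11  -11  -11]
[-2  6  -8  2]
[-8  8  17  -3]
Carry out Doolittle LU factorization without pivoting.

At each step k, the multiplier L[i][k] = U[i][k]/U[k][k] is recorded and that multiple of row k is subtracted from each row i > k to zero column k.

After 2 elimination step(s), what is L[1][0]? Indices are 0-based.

[col 0] pivot -2
  R1 -= -4*R0 → (0, 1, -3, 1)  (L[1][0] := -4)
  R2 -= 1*R0 → (0, 3, -10, -1)  (L[2][0] := 1)
  R3 -= 4*R0 → (0, -4, 9, -15)  (L[3][0] := 4)
[col 1] pivot 1
  R2 -= 3*R1 → (0, 0, -1, -4)  (L[2][1] := 3)
  R3 -= -4*R1 → (0, 0, -3, -11)  (L[3][1] := -4)

L[1][0] = -4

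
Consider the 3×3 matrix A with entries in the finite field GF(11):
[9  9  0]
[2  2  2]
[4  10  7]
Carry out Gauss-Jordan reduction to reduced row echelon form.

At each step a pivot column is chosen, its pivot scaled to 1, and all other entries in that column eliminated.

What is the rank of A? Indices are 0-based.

rank = 3

step 1: normalize row 0 (÷9) = (1, 1, 0)
  row 1: subtract 2×row0 = (0, 0, 2)
  row 2: subtract 4×row0 = (0, 6, 7)
step 2: exchange rows 1,2
step 2: normalize row 1 (÷6) = (0, 1, 3)
  row 0: subtract 1×row1 = (1, 0, 8)
step 3: normalize row 2 (÷2) = (0, 0, 1)
  row 0: subtract 8×row2 = (1, 0, 0)
  row 1: subtract 3×row2 = (0, 1, 0)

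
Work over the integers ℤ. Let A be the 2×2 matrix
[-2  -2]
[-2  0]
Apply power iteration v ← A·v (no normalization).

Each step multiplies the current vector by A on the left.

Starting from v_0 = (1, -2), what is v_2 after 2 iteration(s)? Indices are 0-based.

v_0 = (1, -2).
v_1 = A·v_0 = (2, -2).
v_2 = A·v_1 = (0, -4).

v_2 = (0, -4)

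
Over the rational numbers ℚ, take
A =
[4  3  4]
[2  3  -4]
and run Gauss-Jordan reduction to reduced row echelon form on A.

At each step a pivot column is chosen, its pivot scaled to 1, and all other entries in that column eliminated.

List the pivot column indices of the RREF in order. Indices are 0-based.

[1] R0 /= 4  ⇒  (1, 3/4, 1)
     R1 -= 2·R0  ⇒  (0, 3/2, -6)
[2] R1 /= 3/2  ⇒  (0, 1, -4)
     R0 -= 3/4·R1  ⇒  (1, 0, 4)

pivot columns: 0, 1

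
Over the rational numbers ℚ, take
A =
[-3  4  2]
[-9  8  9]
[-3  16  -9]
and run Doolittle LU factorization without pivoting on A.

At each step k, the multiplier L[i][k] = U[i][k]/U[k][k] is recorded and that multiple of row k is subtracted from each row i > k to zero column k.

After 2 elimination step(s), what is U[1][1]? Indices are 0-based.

U[1][1] = -4

k=0: U[0][0]=-3
  eliminate (1,0): mult=3, new row 1: (0, -4, 3); set L[1][0]=3
  eliminate (2,0): mult=1, new row 2: (0, 12, -11); set L[2][0]=1
k=1: U[1][1]=-4
  eliminate (2,1): mult=-3, new row 2: (0, 0, -2); set L[2][1]=-3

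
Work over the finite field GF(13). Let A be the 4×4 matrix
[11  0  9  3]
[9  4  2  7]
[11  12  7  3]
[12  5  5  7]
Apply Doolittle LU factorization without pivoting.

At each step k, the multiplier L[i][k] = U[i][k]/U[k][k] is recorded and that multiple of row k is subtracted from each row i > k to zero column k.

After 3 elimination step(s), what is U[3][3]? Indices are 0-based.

Step 1: pivot at (0,0) is 11.
  row1 ← row1 − (2)·row0  ⇒  L[1][0]=2, U row1=(0, 4, 10, 1)
  row2 ← row2 − (1)·row0  ⇒  L[2][0]=1, U row2=(0, 12, 11, 0)
  row3 ← row3 − (7)·row0  ⇒  L[3][0]=7, U row3=(0, 5, 7, 12)
Step 2: pivot at (1,1) is 4.
  row2 ← row2 − (3)·row1  ⇒  L[2][1]=3, U row2=(0, 0, 7, 10)
  row3 ← row3 − (11)·row1  ⇒  L[3][1]=11, U row3=(0, 0, 1, 1)
Step 3: pivot at (2,2) is 7.
  row3 ← row3 − (2)·row2  ⇒  L[3][2]=2, U row3=(0, 0, 0, 7)

U[3][3] = 7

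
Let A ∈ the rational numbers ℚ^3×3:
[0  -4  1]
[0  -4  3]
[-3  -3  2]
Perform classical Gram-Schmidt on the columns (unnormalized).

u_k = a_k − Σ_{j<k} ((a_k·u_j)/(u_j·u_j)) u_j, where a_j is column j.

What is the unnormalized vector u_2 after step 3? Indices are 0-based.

u_2 = (-1, 1, 0)

Step 1: u_0 = a_0 = (0, 0, -3).
Step 2: u_1 = a_1 − (1)·u_0 = (-4, -4, 0).
Step 3: u_2 = a_2 − (-2/3)·u_0 − (-1/2)·u_1 = (-1, 1, 0).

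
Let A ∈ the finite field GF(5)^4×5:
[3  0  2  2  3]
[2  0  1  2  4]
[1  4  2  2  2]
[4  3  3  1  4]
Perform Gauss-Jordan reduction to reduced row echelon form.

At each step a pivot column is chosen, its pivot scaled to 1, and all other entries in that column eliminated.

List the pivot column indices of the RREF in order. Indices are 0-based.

pivot(0,0)=3: scale R0 → (1, 0, 4, 4, 1)
  clear (1,0): R1 −= (2)R0 → (0, 0, 3, 4, 2)
  clear (2,0): R2 −= (1)R0 → (0, 4, 3, 3, 1)
  clear (3,0): R3 −= (4)R0 → (0, 3, 2, 0, 0)
pivot(1,1): swap R1↔R2
pivot(1,1)=4: scale R1 → (0, 1, 2, 2, 4)
  clear (3,1): R3 −= (3)R1 → (0, 0, 1, 4, 3)
pivot(2,2)=3: scale R2 → (0, 0, 1, 3, 4)
  clear (0,2): R0 −= (4)R2 → (1, 0, 0, 2, 0)
  clear (1,2): R1 −= (2)R2 → (0, 1, 0, 1, 1)
  clear (3,2): R3 −= (1)R2 → (0, 0, 0, 1, 4)
pivot(3,3)=1: scale R3 → (0, 0, 0, 1, 4)
  clear (0,3): R0 −= (2)R3 → (1, 0, 0, 0, 2)
  clear (1,3): R1 −= (1)R3 → (0, 1, 0, 0, 2)
  clear (2,3): R2 −= (3)R3 → (0, 0, 1, 0, 2)

pivot columns: 0, 1, 2, 3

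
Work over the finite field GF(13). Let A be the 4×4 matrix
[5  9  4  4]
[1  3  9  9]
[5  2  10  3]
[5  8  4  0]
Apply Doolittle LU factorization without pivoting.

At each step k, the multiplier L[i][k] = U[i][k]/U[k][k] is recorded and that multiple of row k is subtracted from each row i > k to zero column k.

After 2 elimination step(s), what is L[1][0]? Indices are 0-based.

L[1][0] = 8

[col 0] pivot 5
  R1 -= 8*R0 → (0, 9, 3, 3)  (L[1][0] := 8)
  R2 -= 1*R0 → (0, 6, 6, 12)  (L[2][0] := 1)
  R3 -= 1*R0 → (0, 12, 0, 9)  (L[3][0] := 1)
[col 1] pivot 9
  R2 -= 5*R1 → (0, 0, 4, 10)  (L[2][1] := 5)
  R3 -= 10*R1 → (0, 0, 9, 5)  (L[3][1] := 10)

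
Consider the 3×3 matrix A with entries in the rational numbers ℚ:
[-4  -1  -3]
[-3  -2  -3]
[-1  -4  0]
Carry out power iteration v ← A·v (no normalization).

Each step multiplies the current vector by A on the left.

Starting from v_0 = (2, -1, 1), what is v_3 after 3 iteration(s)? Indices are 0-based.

v_0 = (2, -1, 1).
v_1 = A·v_0 = (-10, -7, 2).
v_2 = A·v_1 = (41, 38, 38).
v_3 = A·v_2 = (-316, -313, -193).

v_3 = (-316, -313, -193)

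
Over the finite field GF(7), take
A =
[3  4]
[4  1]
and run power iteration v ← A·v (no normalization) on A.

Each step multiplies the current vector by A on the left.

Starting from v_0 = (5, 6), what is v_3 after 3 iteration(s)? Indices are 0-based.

v_0 = (5, 6).
v_1 = A·v_0 = (4, 5).
v_2 = A·v_1 = (4, 0).
v_3 = A·v_2 = (5, 2).

v_3 = (5, 2)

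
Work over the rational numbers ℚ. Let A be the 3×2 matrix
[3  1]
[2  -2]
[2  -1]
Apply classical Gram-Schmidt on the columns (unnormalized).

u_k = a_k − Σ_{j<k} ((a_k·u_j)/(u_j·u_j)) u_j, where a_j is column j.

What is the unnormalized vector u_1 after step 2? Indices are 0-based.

u_1 = (26/17, -28/17, -11/17)

Step 1: u_0 = a_0 = (3, 2, 2).
Step 2: u_1 = a_1 − (-3/17)·u_0 = (26/17, -28/17, -11/17).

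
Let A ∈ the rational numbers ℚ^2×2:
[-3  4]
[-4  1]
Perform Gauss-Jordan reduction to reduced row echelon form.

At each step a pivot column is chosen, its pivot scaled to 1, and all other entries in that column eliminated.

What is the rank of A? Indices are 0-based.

rank = 2

pivot(0,0)=-3: scale R0 → (1, -4/3)
  clear (1,0): R1 −= (-4)R0 → (0, -13/3)
pivot(1,1)=-13/3: scale R1 → (0, 1)
  clear (0,1): R0 −= (-4/3)R1 → (1, 0)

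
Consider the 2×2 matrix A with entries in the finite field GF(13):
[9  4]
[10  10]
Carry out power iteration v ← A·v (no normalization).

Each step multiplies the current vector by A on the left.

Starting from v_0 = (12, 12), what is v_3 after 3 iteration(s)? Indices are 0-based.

v_0 = (12, 12).
v_1 = A·v_0 = (0, 6).
v_2 = A·v_1 = (11, 8).
v_3 = A·v_2 = (1, 8).

v_3 = (1, 8)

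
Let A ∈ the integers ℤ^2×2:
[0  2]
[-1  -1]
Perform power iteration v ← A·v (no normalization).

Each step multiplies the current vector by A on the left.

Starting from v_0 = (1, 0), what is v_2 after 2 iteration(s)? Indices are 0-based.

v_2 = (-2, 1)

v_0 = (1, 0).
v_1 = A·v_0 = (0, -1).
v_2 = A·v_1 = (-2, 1).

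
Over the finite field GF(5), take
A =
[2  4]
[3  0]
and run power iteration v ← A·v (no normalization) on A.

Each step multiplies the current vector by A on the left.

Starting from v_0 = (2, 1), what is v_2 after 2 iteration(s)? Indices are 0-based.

v_2 = (0, 4)

v_0 = (2, 1).
v_1 = A·v_0 = (3, 1).
v_2 = A·v_1 = (0, 4).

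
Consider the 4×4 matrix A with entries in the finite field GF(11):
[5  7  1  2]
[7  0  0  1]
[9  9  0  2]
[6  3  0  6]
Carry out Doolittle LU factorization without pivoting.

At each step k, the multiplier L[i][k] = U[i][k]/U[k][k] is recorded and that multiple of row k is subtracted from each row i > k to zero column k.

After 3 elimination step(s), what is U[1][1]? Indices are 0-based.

Step 1: pivot at (0,0) is 5.
  row1 ← row1 − (8)·row0  ⇒  L[1][0]=8, U row1=(0, 10, 3, 7)
  row2 ← row2 − (4)·row0  ⇒  L[2][0]=4, U row2=(0, 3, 7, 5)
  row3 ← row3 − (10)·row0  ⇒  L[3][0]=10, U row3=(0, 10, 1, 8)
Step 2: pivot at (1,1) is 10.
  row2 ← row2 − (8)·row1  ⇒  L[2][1]=8, U row2=(0, 0, 5, 4)
  row3 ← row3 − (1)·row1  ⇒  L[3][1]=1, U row3=(0, 0, 9, 1)
Step 3: pivot at (2,2) is 5.
  row3 ← row3 − (4)·row2  ⇒  L[3][2]=4, U row3=(0, 0, 0, 7)

U[1][1] = 10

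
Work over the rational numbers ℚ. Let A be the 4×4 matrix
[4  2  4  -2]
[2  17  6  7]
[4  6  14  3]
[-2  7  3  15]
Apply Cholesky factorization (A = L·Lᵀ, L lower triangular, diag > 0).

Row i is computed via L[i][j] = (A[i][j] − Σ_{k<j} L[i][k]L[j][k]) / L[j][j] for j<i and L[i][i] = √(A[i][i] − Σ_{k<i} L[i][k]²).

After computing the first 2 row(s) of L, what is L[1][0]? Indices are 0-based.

L[1][0] = 1

Step 1: L[0][0] = √(4) = 2.
  L[1][0] = (2) / L[0][0] = 1.
Step 2: L[1][1] = √(16) = 4.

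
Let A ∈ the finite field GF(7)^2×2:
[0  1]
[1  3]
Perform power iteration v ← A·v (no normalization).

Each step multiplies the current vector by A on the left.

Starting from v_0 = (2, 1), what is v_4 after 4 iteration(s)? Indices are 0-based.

v_0 = (2, 1).
v_1 = A·v_0 = (1, 5).
v_2 = A·v_1 = (5, 2).
v_3 = A·v_2 = (2, 4).
v_4 = A·v_3 = (4, 0).

v_4 = (4, 0)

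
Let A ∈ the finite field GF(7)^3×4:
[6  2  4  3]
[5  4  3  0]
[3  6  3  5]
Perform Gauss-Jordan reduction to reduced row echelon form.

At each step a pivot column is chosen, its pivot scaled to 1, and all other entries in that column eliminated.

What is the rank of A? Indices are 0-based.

rank = 3

pivot(0,0)=6: scale R0 → (1, 5, 3, 4)
  clear (1,0): R1 −= (5)R0 → (0, 0, 2, 1)
  clear (2,0): R2 −= (3)R0 → (0, 5, 1, 0)
pivot(1,1): swap R1↔R2
pivot(1,1)=5: scale R1 → (0, 1, 3, 0)
  clear (0,1): R0 −= (5)R1 → (1, 0, 2, 4)
pivot(2,2)=2: scale R2 → (0, 0, 1, 4)
  clear (0,2): R0 −= (2)R2 → (1, 0, 0, 3)
  clear (1,2): R1 −= (3)R2 → (0, 1, 0, 2)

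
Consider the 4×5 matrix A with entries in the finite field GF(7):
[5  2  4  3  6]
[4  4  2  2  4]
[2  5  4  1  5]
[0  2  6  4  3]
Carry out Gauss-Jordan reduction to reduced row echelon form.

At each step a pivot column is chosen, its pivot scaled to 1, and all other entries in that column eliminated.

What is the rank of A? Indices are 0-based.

[1] R0 /= 5  ⇒  (1, 6, 5, 2, 4)
     R1 -= 4·R0  ⇒  (0, 1, 3, 1, 2)
     R2 -= 2·R0  ⇒  (0, 0, 1, 4, 4)
[2] R1 /= 1  ⇒  (0, 1, 3, 1, 2)
     R0 -= 6·R1  ⇒  (1, 0, 1, 3, 6)
     R3 -= 2·R1  ⇒  (0, 0, 0, 2, 6)
[3] R2 /= 1  ⇒  (0, 0, 1, 4, 4)
     R0 -= 1·R2  ⇒  (1, 0, 0, 6, 2)
     R1 -= 3·R2  ⇒  (0, 1, 0, 3, 4)
[4] R3 /= 2  ⇒  (0, 0, 0, 1, 3)
     R0 -= 6·R3  ⇒  (1, 0, 0, 0, 5)
     R1 -= 3·R3  ⇒  (0, 1, 0, 0, 2)
     R2 -= 4·R3  ⇒  (0, 0, 1, 0, 6)

rank = 4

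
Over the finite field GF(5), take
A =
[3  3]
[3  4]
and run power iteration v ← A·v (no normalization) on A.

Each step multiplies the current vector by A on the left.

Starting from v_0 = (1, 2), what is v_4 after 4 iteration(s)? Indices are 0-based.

v_0 = (1, 2).
v_1 = A·v_0 = (4, 1).
v_2 = A·v_1 = (0, 1).
v_3 = A·v_2 = (3, 4).
v_4 = A·v_3 = (1, 0).

v_4 = (1, 0)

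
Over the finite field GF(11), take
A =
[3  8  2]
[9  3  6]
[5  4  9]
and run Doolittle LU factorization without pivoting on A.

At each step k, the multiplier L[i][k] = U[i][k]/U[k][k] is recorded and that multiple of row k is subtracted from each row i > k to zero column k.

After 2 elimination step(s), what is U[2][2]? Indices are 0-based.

U[2][2] = 2

k=0: U[0][0]=3
  eliminate (1,0): mult=3, new row 1: (0, 1, 0); set L[1][0]=3
  eliminate (2,0): mult=9, new row 2: (0, 9, 2); set L[2][0]=9
k=1: U[1][1]=1
  eliminate (2,1): mult=9, new row 2: (0, 0, 2); set L[2][1]=9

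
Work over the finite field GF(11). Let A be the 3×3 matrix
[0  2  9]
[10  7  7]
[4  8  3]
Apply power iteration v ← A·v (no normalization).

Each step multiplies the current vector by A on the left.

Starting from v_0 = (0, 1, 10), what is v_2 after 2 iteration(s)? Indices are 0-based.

v_2 = (1, 9, 9)

v_0 = (0, 1, 10).
v_1 = A·v_0 = (4, 0, 5).
v_2 = A·v_1 = (1, 9, 9).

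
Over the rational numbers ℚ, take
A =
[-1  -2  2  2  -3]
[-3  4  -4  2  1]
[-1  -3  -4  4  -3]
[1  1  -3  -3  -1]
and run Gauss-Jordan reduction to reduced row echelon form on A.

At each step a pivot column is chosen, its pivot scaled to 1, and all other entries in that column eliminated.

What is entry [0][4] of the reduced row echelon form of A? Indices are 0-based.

M[0][4] = 203/65

step 1: normalize row 0 (÷-1) = (1, 2, -2, -2, 3)
  row 1: subtract -3×row0 = (0, 10, -10, -4, 10)
  row 2: subtract -1×row0 = (0, -1, -6, 2, 0)
  row 3: subtract 1×row0 = (0, -1, -1, -1, -4)
step 2: normalize row 1 (÷10) = (0, 1, -1, -2/5, 1)
  row 0: subtract 2×row1 = (1, 0, 0, -6/5, 1)
  row 2: subtract -1×row1 = (0, 0, -7, 8/5, 1)
  row 3: subtract -1×row1 = (0, 0, -2, -7/5, -3)
step 3: normalize row 2 (÷-7) = (0, 0, 1, -8/35, -1/7)
  row 1: subtract -1×row2 = (0, 1, 0, -22/35, 6/7)
  row 3: subtract -2×row2 = (0, 0, 0, -13/7, -23/7)
step 4: normalize row 3 (÷-13/7) = (0, 0, 0, 1, 23/13)
  row 0: subtract -6/5×row3 = (1, 0, 0, 0, 203/65)
  row 1: subtract -22/35×row3 = (0, 1, 0, 0, 128/65)
  row 2: subtract -8/35×row3 = (0, 0, 1, 0, 17/65)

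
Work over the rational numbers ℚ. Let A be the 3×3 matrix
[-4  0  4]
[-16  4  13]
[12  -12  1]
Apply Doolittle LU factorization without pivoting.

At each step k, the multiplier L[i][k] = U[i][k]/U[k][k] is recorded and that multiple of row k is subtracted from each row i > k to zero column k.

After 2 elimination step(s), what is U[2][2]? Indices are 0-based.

k=0: U[0][0]=-4
  eliminate (1,0): mult=4, new row 1: (0, 4, -3); set L[1][0]=4
  eliminate (2,0): mult=-3, new row 2: (0, -12, 13); set L[2][0]=-3
k=1: U[1][1]=4
  eliminate (2,1): mult=-3, new row 2: (0, 0, 4); set L[2][1]=-3

U[2][2] = 4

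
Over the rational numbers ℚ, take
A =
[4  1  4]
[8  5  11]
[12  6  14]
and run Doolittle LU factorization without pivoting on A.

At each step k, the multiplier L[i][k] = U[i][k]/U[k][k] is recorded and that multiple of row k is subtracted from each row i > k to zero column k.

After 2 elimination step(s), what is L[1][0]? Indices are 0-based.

[col 0] pivot 4
  R1 -= 2*R0 → (0, 3, 3)  (L[1][0] := 2)
  R2 -= 3*R0 → (0, 3, 2)  (L[2][0] := 3)
[col 1] pivot 3
  R2 -= 1*R1 → (0, 0, -1)  (L[2][1] := 1)

L[1][0] = 2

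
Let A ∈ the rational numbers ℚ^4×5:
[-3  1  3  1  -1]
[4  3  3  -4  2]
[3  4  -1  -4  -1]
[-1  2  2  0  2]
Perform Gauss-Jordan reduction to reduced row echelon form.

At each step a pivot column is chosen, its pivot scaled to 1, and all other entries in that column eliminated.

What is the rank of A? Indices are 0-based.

pivot(0,0)=-3: scale R0 → (1, -1/3, -1, -1/3, 1/3)
  clear (1,0): R1 −= (4)R0 → (0, 13/3, 7, -8/3, 2/3)
  clear (2,0): R2 −= (3)R0 → (0, 5, 2, -3, -2)
  clear (3,0): R3 −= (-1)R0 → (0, 5/3, 1, -1/3, 7/3)
pivot(1,1)=13/3: scale R1 → (0, 1, 21/13, -8/13, 2/13)
  clear (0,1): R0 −= (-1/3)R1 → (1, 0, -6/13, -7/13, 5/13)
  clear (2,1): R2 −= (5)R1 → (0, 0, -79/13, 1/13, -36/13)
  clear (3,1): R3 −= (5/3)R1 → (0, 0, -22/13, 9/13, 27/13)
pivot(2,2)=-79/13: scale R2 → (0, 0, 1, -1/79, 36/79)
  clear (0,2): R0 −= (-6/13)R2 → (1, 0, 0, -43/79, 47/79)
  clear (1,2): R1 −= (21/13)R2 → (0, 1, 0, -47/79, -46/79)
  clear (3,2): R3 −= (-22/13)R2 → (0, 0, 0, 53/79, 225/79)
pivot(3,3)=53/79: scale R3 → (0, 0, 0, 1, 225/53)
  clear (0,3): R0 −= (-43/79)R3 → (1, 0, 0, 0, 154/53)
  clear (1,3): R1 −= (-47/79)R3 → (0, 1, 0, 0, 103/53)
  clear (2,3): R2 −= (-1/79)R3 → (0, 0, 1, 0, 27/53)

rank = 4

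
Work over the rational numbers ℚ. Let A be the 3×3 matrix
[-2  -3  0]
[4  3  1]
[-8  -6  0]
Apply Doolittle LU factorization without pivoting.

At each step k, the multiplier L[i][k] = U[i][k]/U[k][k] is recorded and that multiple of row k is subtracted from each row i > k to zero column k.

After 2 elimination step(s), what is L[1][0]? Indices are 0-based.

[col 0] pivot -2
  R1 -= -2*R0 → (0, -3, 1)  (L[1][0] := -2)
  R2 -= 4*R0 → (0, 6, 0)  (L[2][0] := 4)
[col 1] pivot -3
  R2 -= -2*R1 → (0, 0, 2)  (L[2][1] := -2)

L[1][0] = -2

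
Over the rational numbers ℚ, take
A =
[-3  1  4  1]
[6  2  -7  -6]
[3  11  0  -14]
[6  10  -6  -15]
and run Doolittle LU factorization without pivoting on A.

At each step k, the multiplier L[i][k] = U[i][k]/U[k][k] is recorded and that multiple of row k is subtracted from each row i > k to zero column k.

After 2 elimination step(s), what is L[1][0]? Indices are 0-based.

L[1][0] = -2

[col 0] pivot -3
  R1 -= -2*R0 → (0, 4, 1, -4)  (L[1][0] := -2)
  R2 -= -1*R0 → (0, 12, 4, -13)  (L[2][0] := -1)
  R3 -= -2*R0 → (0, 12, 2, -13)  (L[3][0] := -2)
[col 1] pivot 4
  R2 -= 3*R1 → (0, 0, 1, -1)  (L[2][1] := 3)
  R3 -= 3*R1 → (0, 0, -1, -1)  (L[3][1] := 3)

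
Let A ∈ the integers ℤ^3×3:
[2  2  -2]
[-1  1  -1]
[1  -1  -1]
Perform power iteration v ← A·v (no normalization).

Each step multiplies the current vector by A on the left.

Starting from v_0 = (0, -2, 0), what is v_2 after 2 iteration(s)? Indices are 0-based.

v_0 = (0, -2, 0).
v_1 = A·v_0 = (-4, -2, 2).
v_2 = A·v_1 = (-16, 0, -4).

v_2 = (-16, 0, -4)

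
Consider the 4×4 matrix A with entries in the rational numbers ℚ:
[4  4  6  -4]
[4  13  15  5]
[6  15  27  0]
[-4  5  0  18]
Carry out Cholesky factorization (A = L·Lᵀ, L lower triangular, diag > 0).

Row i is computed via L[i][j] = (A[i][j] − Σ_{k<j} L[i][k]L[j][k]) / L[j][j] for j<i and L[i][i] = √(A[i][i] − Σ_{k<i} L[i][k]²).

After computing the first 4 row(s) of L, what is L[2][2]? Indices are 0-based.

L[2][2] = 3

Step 1: L[0][0] = √(4) = 2.
  L[1][0] = (4) / L[0][0] = 2.
Step 2: L[1][1] = √(9) = 3.
  L[2][0] = (6) / L[0][0] = 3.
  L[2][1] = (9) / L[1][1] = 3.
Step 3: L[2][2] = √(9) = 3.
  L[3][0] = (-4) / L[0][0] = -2.
  L[3][1] = (9) / L[1][1] = 3.
  L[3][2] = (-3) / L[2][2] = -1.
Step 4: L[3][3] = √(4) = 2.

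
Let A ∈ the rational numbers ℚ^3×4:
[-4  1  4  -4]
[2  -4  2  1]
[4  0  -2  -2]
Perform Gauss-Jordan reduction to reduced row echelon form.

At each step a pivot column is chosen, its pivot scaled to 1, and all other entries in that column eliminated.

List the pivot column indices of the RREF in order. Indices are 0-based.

step 1: normalize row 0 (÷-4) = (1, -1/4, -1, 1)
  row 1: subtract 2×row0 = (0, -7/2, 4, -1)
  row 2: subtract 4×row0 = (0, 1, 2, -6)
step 2: normalize row 1 (÷-7/2) = (0, 1, -8/7, 2/7)
  row 0: subtract -1/4×row1 = (1, 0, -9/7, 15/14)
  row 2: subtract 1×row1 = (0, 0, 22/7, -44/7)
step 3: normalize row 2 (÷22/7) = (0, 0, 1, -2)
  row 0: subtract -9/7×row2 = (1, 0, 0, -3/2)
  row 1: subtract -8/7×row2 = (0, 1, 0, -2)

pivot columns: 0, 1, 2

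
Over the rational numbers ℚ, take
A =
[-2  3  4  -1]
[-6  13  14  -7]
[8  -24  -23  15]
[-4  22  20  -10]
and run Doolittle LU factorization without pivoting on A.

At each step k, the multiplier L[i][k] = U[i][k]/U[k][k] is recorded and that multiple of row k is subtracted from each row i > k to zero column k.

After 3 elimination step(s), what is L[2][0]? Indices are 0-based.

L[2][0] = -4

Step 1: pivot at (0,0) is -2.
  row1 ← row1 − (3)·row0  ⇒  L[1][0]=3, U row1=(0, 4, 2, -4)
  row2 ← row2 − (-4)·row0  ⇒  L[2][0]=-4, U row2=(0, -12, -7, 11)
  row3 ← row3 − (2)·row0  ⇒  L[3][0]=2, U row3=(0, 16, 12, -8)
Step 2: pivot at (1,1) is 4.
  row2 ← row2 − (-3)·row1  ⇒  L[2][1]=-3, U row2=(0, 0, -1, -1)
  row3 ← row3 − (4)·row1  ⇒  L[3][1]=4, U row3=(0, 0, 4, 8)
Step 3: pivot at (2,2) is -1.
  row3 ← row3 − (-4)·row2  ⇒  L[3][2]=-4, U row3=(0, 0, 0, 4)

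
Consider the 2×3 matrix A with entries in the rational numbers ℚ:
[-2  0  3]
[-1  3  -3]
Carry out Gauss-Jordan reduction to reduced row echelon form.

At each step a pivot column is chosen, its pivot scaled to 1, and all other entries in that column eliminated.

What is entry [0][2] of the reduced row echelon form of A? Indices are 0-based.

pivot(0,0)=-2: scale R0 → (1, 0, -3/2)
  clear (1,0): R1 −= (-1)R0 → (0, 3, -9/2)
pivot(1,1)=3: scale R1 → (0, 1, -3/2)

M[0][2] = -3/2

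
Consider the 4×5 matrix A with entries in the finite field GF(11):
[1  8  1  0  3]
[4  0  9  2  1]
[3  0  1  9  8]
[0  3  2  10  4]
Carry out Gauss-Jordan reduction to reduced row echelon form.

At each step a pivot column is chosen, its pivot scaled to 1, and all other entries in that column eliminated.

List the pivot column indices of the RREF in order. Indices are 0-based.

pivot columns: 0, 1, 2, 3

step 1: normalize row 0 (÷1) = (1, 8, 1, 0, 3)
  row 1: subtract 4×row0 = (0, 1, 5, 2, 0)
  row 2: subtract 3×row0 = (0, 9, 9, 9, 10)
step 2: normalize row 1 (÷1) = (0, 1, 5, 2, 0)
  row 0: subtract 8×row1 = (1, 0, 5, 6, 3)
  row 2: subtract 9×row1 = (0, 0, 8, 2, 10)
  row 3: subtract 3×row1 = (0, 0, 9, 4, 4)
step 3: normalize row 2 (÷8) = (0, 0, 1, 3, 4)
  row 0: subtract 5×row2 = (1, 0, 0, 2, 5)
  row 1: subtract 5×row2 = (0, 1, 0, 9, 2)
  row 3: subtract 9×row2 = (0, 0, 0, 10, 1)
step 4: normalize row 3 (÷10) = (0, 0, 0, 1, 10)
  row 0: subtract 2×row3 = (1, 0, 0, 0, 7)
  row 1: subtract 9×row3 = (0, 1, 0, 0, 0)
  row 2: subtract 3×row3 = (0, 0, 1, 0, 7)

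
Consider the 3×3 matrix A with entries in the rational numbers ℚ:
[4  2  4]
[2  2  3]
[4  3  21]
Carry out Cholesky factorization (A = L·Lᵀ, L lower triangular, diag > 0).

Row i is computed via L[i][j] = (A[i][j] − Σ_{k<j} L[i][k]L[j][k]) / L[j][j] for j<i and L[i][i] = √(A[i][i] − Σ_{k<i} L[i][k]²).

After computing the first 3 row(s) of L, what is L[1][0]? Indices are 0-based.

L[1][0] = 1

Step 1: L[0][0] = √(4) = 2.
  L[1][0] = (2) / L[0][0] = 1.
Step 2: L[1][1] = √(1) = 1.
  L[2][0] = (4) / L[0][0] = 2.
  L[2][1] = (1) / L[1][1] = 1.
Step 3: L[2][2] = √(16) = 4.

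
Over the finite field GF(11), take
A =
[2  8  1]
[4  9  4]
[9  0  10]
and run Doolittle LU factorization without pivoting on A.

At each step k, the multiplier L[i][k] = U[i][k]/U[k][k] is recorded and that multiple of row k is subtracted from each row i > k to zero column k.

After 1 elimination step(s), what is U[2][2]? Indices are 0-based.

k=0: U[0][0]=2
  eliminate (1,0): mult=2, new row 1: (0, 4, 2); set L[1][0]=2
  eliminate (2,0): mult=10, new row 2: (0, 8, 0); set L[2][0]=10

U[2][2] = 0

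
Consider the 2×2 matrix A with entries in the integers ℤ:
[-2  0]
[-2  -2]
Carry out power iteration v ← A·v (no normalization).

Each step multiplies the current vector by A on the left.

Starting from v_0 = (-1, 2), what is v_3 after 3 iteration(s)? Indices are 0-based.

v_3 = (8, 8)

v_0 = (-1, 2).
v_1 = A·v_0 = (2, -2).
v_2 = A·v_1 = (-4, 0).
v_3 = A·v_2 = (8, 8).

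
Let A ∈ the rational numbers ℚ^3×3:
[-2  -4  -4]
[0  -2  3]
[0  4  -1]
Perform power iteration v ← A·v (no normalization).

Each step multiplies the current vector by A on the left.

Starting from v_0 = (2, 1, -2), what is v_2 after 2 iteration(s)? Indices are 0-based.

v_2 = (8, 34, -38)

v_0 = (2, 1, -2).
v_1 = A·v_0 = (0, -8, 6).
v_2 = A·v_1 = (8, 34, -38).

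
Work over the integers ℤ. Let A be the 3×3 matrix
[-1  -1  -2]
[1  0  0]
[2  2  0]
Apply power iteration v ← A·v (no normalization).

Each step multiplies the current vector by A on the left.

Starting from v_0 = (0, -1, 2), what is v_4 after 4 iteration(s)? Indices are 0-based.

v_4 = (-31, 8, 30)

v_0 = (0, -1, 2).
v_1 = A·v_0 = (-3, 0, -2).
v_2 = A·v_1 = (7, -3, -6).
v_3 = A·v_2 = (8, 7, 8).
v_4 = A·v_3 = (-31, 8, 30).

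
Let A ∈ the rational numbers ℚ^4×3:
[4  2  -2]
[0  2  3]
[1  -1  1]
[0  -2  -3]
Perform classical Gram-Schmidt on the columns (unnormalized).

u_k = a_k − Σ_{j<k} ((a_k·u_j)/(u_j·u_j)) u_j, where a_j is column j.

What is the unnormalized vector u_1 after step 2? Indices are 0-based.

Step 1: u_0 = a_0 = (4, 0, 1, 0).
Step 2: u_1 = a_1 − (7/17)·u_0 = (6/17, 2, -24/17, -2).

u_1 = (6/17, 2, -24/17, -2)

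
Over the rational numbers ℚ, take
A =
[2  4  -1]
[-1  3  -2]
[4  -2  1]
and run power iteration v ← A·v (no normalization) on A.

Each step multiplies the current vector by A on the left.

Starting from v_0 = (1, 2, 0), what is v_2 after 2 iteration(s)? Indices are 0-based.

v_2 = (40, 5, 30)

v_0 = (1, 2, 0).
v_1 = A·v_0 = (10, 5, 0).
v_2 = A·v_1 = (40, 5, 30).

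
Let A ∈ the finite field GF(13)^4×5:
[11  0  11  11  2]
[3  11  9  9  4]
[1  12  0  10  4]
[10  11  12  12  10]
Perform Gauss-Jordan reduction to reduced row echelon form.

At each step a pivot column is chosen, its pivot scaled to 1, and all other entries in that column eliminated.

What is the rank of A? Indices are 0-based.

rank = 4

[1] R0 /= 11  ⇒  (1, 0, 1, 1, 12)
     R1 -= 3·R0  ⇒  (0, 11, 6, 6, 7)
     R2 -= 1·R0  ⇒  (0, 12, 12, 9, 5)
     R3 -= 10·R0  ⇒  (0, 11, 2, 2, 7)
[2] R1 /= 11  ⇒  (0, 1, 10, 10, 3)
     R2 -= 12·R1  ⇒  (0, 0, 9, 6, 8)
     R3 -= 11·R1  ⇒  (0, 0, 9, 9, 0)
[3] R2 /= 9  ⇒  (0, 0, 1, 5, 11)
     R0 -= 1·R2  ⇒  (1, 0, 0, 9, 1)
     R1 -= 10·R2  ⇒  (0, 1, 0, 12, 10)
     R3 -= 9·R2  ⇒  (0, 0, 0, 3, 5)
[4] R3 /= 3  ⇒  (0, 0, 0, 1, 6)
     R0 -= 9·R3  ⇒  (1, 0, 0, 0, 12)
     R1 -= 12·R3  ⇒  (0, 1, 0, 0, 3)
     R2 -= 5·R3  ⇒  (0, 0, 1, 0, 7)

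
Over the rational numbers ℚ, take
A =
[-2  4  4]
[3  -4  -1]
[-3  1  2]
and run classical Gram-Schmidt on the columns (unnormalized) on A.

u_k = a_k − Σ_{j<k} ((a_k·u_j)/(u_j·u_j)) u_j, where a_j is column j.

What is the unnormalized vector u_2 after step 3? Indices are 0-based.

u_2 = (306/197, 340/197, 136/197)

Step 1: u_0 = a_0 = (-2, 3, -3).
Step 2: u_1 = a_1 − (-23/22)·u_0 = (21/11, -19/22, -47/22).
Step 3: u_2 = a_2 − (-17/22)·u_0 − (93/197)·u_1 = (306/197, 340/197, 136/197).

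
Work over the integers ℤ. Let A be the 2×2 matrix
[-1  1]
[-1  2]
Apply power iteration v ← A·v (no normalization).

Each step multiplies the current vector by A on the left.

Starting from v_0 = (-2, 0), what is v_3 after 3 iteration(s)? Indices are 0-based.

v_0 = (-2, 0).
v_1 = A·v_0 = (2, 2).
v_2 = A·v_1 = (0, 2).
v_3 = A·v_2 = (2, 4).

v_3 = (2, 4)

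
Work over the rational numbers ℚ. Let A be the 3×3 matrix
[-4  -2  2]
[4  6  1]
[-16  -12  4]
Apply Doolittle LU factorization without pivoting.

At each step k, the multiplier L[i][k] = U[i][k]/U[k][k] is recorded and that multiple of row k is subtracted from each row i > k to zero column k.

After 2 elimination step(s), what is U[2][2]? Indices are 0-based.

U[2][2] = -1

[col 0] pivot -4
  R1 -= -1*R0 → (0, 4, 3)  (L[1][0] := -1)
  R2 -= 4*R0 → (0, -4, -4)  (L[2][0] := 4)
[col 1] pivot 4
  R2 -= -1*R1 → (0, 0, -1)  (L[2][1] := -1)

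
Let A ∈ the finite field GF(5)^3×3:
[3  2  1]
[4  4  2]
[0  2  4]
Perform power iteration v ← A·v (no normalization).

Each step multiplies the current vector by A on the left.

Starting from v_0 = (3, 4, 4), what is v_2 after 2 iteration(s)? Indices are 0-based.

v_2 = (4, 1, 3)

v_0 = (3, 4, 4).
v_1 = A·v_0 = (1, 1, 4).
v_2 = A·v_1 = (4, 1, 3).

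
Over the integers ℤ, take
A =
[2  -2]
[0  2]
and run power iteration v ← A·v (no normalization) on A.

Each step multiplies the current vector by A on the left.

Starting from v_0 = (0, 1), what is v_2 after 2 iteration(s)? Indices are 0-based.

v_0 = (0, 1).
v_1 = A·v_0 = (-2, 2).
v_2 = A·v_1 = (-8, 4).

v_2 = (-8, 4)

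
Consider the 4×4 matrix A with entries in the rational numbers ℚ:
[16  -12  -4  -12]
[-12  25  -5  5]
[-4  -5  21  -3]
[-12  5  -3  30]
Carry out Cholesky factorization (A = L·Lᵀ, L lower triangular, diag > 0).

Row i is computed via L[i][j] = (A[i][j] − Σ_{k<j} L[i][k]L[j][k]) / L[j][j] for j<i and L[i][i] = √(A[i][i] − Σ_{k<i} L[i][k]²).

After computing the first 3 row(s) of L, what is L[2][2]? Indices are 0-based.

Step 1: L[0][0] = √(16) = 4.
  L[1][0] = (-12) / L[0][0] = -3.
Step 2: L[1][1] = √(16) = 4.
  L[2][0] = (-4) / L[0][0] = -1.
  L[2][1] = (-8) / L[1][1] = -2.
Step 3: L[2][2] = √(16) = 4.

L[2][2] = 4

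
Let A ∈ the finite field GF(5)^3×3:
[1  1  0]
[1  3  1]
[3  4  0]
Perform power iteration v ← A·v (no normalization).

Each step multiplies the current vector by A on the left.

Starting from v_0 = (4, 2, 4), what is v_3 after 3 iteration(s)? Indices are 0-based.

v_0 = (4, 2, 4).
v_1 = A·v_0 = (1, 4, 0).
v_2 = A·v_1 = (0, 3, 4).
v_3 = A·v_2 = (3, 3, 2).

v_3 = (3, 3, 2)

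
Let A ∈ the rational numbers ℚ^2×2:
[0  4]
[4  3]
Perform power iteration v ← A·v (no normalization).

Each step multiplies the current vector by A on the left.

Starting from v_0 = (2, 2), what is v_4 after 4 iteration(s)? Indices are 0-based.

v_4 = (1784, 2522)

v_0 = (2, 2).
v_1 = A·v_0 = (8, 14).
v_2 = A·v_1 = (56, 74).
v_3 = A·v_2 = (296, 446).
v_4 = A·v_3 = (1784, 2522).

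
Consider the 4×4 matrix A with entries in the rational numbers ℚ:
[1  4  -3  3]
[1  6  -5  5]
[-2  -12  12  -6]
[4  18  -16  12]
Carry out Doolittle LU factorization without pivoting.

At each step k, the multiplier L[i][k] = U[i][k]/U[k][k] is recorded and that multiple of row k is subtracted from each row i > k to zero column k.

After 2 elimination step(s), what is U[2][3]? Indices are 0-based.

Step 1: pivot at (0,0) is 1.
  row1 ← row1 − (1)·row0  ⇒  L[1][0]=1, U row1=(0, 2, -2, 2)
  row2 ← row2 − (-2)·row0  ⇒  L[2][0]=-2, U row2=(0, -4, 6, 0)
  row3 ← row3 − (4)·row0  ⇒  L[3][0]=4, U row3=(0, 2, -4, 0)
Step 2: pivot at (1,1) is 2.
  row2 ← row2 − (-2)·row1  ⇒  L[2][1]=-2, U row2=(0, 0, 2, 4)
  row3 ← row3 − (1)·row1  ⇒  L[3][1]=1, U row3=(0, 0, -2, -2)

U[2][3] = 4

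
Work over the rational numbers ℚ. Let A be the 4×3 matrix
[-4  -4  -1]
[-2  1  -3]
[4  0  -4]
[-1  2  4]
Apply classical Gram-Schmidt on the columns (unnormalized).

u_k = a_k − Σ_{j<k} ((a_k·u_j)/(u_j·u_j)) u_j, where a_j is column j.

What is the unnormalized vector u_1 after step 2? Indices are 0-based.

Step 1: u_0 = a_0 = (-4, -2, 4, -1).
Step 2: u_1 = a_1 − (12/37)·u_0 = (-100/37, 61/37, -48/37, 86/37).

u_1 = (-100/37, 61/37, -48/37, 86/37)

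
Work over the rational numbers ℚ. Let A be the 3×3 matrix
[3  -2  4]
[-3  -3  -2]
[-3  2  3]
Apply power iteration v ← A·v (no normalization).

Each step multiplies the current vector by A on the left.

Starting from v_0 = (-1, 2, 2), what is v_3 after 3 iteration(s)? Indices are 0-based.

v_3 = (311, -227, -157)

v_0 = (-1, 2, 2).
v_1 = A·v_0 = (1, -7, 13).
v_2 = A·v_1 = (69, -8, 22).
v_3 = A·v_2 = (311, -227, -157).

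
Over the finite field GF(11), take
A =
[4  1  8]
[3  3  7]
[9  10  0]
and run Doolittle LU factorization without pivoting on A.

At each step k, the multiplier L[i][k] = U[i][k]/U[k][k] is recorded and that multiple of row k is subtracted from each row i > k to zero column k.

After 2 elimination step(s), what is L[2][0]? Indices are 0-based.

k=0: U[0][0]=4
  eliminate (1,0): mult=9, new row 1: (0, 5, 1); set L[1][0]=9
  eliminate (2,0): mult=5, new row 2: (0, 5, 4); set L[2][0]=5
k=1: U[1][1]=5
  eliminate (2,1): mult=1, new row 2: (0, 0, 3); set L[2][1]=1

L[2][0] = 5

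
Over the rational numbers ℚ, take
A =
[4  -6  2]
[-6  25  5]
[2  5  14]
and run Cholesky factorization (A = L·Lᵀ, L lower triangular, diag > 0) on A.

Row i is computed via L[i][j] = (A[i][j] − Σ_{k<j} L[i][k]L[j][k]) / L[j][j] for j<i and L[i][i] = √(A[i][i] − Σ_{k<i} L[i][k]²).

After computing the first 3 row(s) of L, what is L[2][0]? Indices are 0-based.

L[2][0] = 1

Step 1: L[0][0] = √(4) = 2.
  L[1][0] = (-6) / L[0][0] = -3.
Step 2: L[1][1] = √(16) = 4.
  L[2][0] = (2) / L[0][0] = 1.
  L[2][1] = (8) / L[1][1] = 2.
Step 3: L[2][2] = √(9) = 3.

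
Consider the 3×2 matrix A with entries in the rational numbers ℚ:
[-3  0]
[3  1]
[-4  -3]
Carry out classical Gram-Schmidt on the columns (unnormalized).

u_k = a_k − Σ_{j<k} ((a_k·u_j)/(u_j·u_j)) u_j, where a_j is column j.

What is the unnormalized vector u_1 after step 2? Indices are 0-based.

Step 1: u_0 = a_0 = (-3, 3, -4).
Step 2: u_1 = a_1 − (15/34)·u_0 = (45/34, -11/34, -21/17).

u_1 = (45/34, -11/34, -21/17)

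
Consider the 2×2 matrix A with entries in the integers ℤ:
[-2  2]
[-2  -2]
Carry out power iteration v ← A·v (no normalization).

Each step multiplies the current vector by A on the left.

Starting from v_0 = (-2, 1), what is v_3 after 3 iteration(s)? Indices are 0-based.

v_3 = (-16, 48)

v_0 = (-2, 1).
v_1 = A·v_0 = (6, 2).
v_2 = A·v_1 = (-8, -16).
v_3 = A·v_2 = (-16, 48).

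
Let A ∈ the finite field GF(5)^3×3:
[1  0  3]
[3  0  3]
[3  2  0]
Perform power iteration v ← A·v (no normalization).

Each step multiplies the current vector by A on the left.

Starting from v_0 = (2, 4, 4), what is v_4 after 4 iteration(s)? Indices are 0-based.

v_0 = (2, 4, 4).
v_1 = A·v_0 = (4, 3, 4).
v_2 = A·v_1 = (1, 4, 3).
v_3 = A·v_2 = (0, 2, 1).
v_4 = A·v_3 = (3, 3, 4).

v_4 = (3, 3, 4)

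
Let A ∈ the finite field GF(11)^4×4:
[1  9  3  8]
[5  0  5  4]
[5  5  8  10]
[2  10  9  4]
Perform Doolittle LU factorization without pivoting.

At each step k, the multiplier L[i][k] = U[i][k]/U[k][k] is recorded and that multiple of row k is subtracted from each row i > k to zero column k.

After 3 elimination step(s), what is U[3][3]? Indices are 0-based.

U[3][3] = 5

[col 0] pivot 1
  R1 -= 5*R0 → (0, 10, 1, 8)  (L[1][0] := 5)
  R2 -= 5*R0 → (0, 4, 4, 3)  (L[2][0] := 5)
  R3 -= 2*R0 → (0, 3, 3, 10)  (L[3][0] := 2)
[col 1] pivot 10
  R2 -= 7*R1 → (0, 0, 8, 2)  (L[2][1] := 7)
  R3 -= 8*R1 → (0, 0, 6, 1)  (L[3][1] := 8)
[col 2] pivot 8
  R3 -= 9*R2 → (0, 0, 0, 5)  (L[3][2] := 9)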